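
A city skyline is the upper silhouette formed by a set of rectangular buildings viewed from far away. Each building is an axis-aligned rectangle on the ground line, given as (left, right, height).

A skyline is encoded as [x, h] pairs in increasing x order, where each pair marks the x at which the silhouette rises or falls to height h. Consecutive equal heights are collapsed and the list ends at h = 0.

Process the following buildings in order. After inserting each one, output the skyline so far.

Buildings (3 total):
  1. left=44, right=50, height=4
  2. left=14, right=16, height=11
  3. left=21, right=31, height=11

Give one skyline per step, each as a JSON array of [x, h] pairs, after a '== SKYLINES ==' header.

== SKYLINES ==
[[44,4],[50,0]]
[[14,11],[16,0],[44,4],[50,0]]
[[14,11],[16,0],[21,11],[31,0],[44,4],[50,0]]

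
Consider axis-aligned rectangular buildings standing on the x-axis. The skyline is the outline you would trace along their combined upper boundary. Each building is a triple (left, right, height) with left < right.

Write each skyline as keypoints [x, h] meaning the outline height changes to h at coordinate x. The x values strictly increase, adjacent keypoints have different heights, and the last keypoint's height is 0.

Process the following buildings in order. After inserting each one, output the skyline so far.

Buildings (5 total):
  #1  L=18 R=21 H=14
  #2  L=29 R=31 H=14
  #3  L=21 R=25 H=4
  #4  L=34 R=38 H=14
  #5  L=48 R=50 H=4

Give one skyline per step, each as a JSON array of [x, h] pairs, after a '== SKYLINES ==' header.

== SKYLINES ==
[[18,14],[21,0]]
[[18,14],[21,0],[29,14],[31,0]]
[[18,14],[21,4],[25,0],[29,14],[31,0]]
[[18,14],[21,4],[25,0],[29,14],[31,0],[34,14],[38,0]]
[[18,14],[21,4],[25,0],[29,14],[31,0],[34,14],[38,0],[48,4],[50,0]]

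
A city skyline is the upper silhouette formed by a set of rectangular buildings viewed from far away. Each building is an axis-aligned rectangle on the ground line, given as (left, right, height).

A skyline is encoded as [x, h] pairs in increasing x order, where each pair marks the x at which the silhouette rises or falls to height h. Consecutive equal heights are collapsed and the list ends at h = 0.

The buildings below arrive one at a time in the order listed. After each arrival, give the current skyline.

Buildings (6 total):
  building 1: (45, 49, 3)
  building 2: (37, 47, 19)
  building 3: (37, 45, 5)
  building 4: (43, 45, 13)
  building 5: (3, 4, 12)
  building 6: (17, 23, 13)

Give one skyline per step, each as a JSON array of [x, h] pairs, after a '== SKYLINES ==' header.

== SKYLINES ==
[[45,3],[49,0]]
[[37,19],[47,3],[49,0]]
[[37,19],[47,3],[49,0]]
[[37,19],[47,3],[49,0]]
[[3,12],[4,0],[37,19],[47,3],[49,0]]
[[3,12],[4,0],[17,13],[23,0],[37,19],[47,3],[49,0]]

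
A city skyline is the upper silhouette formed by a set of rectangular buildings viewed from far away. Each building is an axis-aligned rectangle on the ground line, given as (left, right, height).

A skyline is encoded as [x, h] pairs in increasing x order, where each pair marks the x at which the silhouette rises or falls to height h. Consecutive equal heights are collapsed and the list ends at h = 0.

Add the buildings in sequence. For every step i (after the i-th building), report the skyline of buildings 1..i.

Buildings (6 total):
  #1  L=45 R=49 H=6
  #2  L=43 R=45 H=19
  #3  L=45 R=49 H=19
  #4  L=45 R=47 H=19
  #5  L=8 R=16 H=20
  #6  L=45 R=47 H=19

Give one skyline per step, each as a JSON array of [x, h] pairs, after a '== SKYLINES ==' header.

== SKYLINES ==
[[45,6],[49,0]]
[[43,19],[45,6],[49,0]]
[[43,19],[49,0]]
[[43,19],[49,0]]
[[8,20],[16,0],[43,19],[49,0]]
[[8,20],[16,0],[43,19],[49,0]]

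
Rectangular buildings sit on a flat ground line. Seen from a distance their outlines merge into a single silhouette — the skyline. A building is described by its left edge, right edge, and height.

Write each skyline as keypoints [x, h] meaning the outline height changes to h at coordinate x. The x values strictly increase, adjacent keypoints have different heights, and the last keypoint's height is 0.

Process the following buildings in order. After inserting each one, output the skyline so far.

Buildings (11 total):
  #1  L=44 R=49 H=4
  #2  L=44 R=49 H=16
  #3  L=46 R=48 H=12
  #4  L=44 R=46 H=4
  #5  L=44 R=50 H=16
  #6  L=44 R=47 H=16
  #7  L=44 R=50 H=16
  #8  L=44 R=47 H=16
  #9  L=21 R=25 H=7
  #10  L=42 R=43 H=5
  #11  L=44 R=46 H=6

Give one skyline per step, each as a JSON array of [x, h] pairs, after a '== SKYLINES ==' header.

== SKYLINES ==
[[44,4],[49,0]]
[[44,16],[49,0]]
[[44,16],[49,0]]
[[44,16],[49,0]]
[[44,16],[50,0]]
[[44,16],[50,0]]
[[44,16],[50,0]]
[[44,16],[50,0]]
[[21,7],[25,0],[44,16],[50,0]]
[[21,7],[25,0],[42,5],[43,0],[44,16],[50,0]]
[[21,7],[25,0],[42,5],[43,0],[44,16],[50,0]]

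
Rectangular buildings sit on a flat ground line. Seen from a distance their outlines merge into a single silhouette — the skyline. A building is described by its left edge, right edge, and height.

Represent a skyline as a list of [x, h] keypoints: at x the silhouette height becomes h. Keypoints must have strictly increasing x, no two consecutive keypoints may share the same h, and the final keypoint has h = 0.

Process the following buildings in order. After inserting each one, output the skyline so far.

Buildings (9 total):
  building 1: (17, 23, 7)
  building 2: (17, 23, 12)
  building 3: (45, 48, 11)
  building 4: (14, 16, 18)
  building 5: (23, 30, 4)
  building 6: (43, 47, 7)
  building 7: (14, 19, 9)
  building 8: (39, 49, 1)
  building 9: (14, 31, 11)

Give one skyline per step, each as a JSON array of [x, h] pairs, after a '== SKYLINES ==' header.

== SKYLINES ==
[[17,7],[23,0]]
[[17,12],[23,0]]
[[17,12],[23,0],[45,11],[48,0]]
[[14,18],[16,0],[17,12],[23,0],[45,11],[48,0]]
[[14,18],[16,0],[17,12],[23,4],[30,0],[45,11],[48,0]]
[[14,18],[16,0],[17,12],[23,4],[30,0],[43,7],[45,11],[48,0]]
[[14,18],[16,9],[17,12],[23,4],[30,0],[43,7],[45,11],[48,0]]
[[14,18],[16,9],[17,12],[23,4],[30,0],[39,1],[43,7],[45,11],[48,1],[49,0]]
[[14,18],[16,11],[17,12],[23,11],[31,0],[39,1],[43,7],[45,11],[48,1],[49,0]]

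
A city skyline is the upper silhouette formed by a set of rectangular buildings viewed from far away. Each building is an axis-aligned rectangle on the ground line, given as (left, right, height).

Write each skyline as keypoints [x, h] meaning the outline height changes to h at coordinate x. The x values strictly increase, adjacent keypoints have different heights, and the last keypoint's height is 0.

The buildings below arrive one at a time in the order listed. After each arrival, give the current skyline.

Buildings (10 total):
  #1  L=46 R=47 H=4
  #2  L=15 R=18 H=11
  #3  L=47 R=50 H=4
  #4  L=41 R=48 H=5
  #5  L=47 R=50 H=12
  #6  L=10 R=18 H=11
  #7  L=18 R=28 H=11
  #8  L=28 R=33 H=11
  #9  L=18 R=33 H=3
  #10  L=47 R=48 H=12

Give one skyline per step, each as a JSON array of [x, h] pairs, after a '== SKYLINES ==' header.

== SKYLINES ==
[[46,4],[47,0]]
[[15,11],[18,0],[46,4],[47,0]]
[[15,11],[18,0],[46,4],[50,0]]
[[15,11],[18,0],[41,5],[48,4],[50,0]]
[[15,11],[18,0],[41,5],[47,12],[50,0]]
[[10,11],[18,0],[41,5],[47,12],[50,0]]
[[10,11],[28,0],[41,5],[47,12],[50,0]]
[[10,11],[33,0],[41,5],[47,12],[50,0]]
[[10,11],[33,0],[41,5],[47,12],[50,0]]
[[10,11],[33,0],[41,5],[47,12],[50,0]]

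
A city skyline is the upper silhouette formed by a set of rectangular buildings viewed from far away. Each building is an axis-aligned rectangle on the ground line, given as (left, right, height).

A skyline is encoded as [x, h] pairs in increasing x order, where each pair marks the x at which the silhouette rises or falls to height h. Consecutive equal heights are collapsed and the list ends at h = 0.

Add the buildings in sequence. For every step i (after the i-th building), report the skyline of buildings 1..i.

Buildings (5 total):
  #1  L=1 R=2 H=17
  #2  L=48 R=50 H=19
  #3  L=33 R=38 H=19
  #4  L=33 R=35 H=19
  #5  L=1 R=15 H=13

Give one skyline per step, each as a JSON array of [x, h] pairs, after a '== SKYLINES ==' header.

== SKYLINES ==
[[1,17],[2,0]]
[[1,17],[2,0],[48,19],[50,0]]
[[1,17],[2,0],[33,19],[38,0],[48,19],[50,0]]
[[1,17],[2,0],[33,19],[38,0],[48,19],[50,0]]
[[1,17],[2,13],[15,0],[33,19],[38,0],[48,19],[50,0]]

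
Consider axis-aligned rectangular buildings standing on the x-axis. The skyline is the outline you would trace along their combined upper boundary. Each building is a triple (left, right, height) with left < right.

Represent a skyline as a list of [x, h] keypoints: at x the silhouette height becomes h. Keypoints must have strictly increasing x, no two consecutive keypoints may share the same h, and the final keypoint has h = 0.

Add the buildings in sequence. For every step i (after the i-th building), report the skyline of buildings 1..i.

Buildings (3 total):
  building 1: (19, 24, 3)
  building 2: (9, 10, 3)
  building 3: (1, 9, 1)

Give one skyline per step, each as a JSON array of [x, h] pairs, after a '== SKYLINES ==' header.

== SKYLINES ==
[[19,3],[24,0]]
[[9,3],[10,0],[19,3],[24,0]]
[[1,1],[9,3],[10,0],[19,3],[24,0]]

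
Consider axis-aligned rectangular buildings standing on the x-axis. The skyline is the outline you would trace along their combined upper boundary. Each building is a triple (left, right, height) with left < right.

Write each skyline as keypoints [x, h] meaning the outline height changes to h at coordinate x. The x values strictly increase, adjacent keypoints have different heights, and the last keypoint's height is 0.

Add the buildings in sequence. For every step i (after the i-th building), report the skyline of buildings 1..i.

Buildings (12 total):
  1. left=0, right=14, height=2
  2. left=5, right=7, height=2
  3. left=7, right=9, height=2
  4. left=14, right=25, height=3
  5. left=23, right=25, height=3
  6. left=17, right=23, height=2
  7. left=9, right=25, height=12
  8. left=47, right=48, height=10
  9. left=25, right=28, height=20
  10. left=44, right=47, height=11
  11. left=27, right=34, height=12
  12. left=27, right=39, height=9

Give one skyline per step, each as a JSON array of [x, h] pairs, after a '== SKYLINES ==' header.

== SKYLINES ==
[[0,2],[14,0]]
[[0,2],[14,0]]
[[0,2],[14,0]]
[[0,2],[14,3],[25,0]]
[[0,2],[14,3],[25,0]]
[[0,2],[14,3],[25,0]]
[[0,2],[9,12],[25,0]]
[[0,2],[9,12],[25,0],[47,10],[48,0]]
[[0,2],[9,12],[25,20],[28,0],[47,10],[48,0]]
[[0,2],[9,12],[25,20],[28,0],[44,11],[47,10],[48,0]]
[[0,2],[9,12],[25,20],[28,12],[34,0],[44,11],[47,10],[48,0]]
[[0,2],[9,12],[25,20],[28,12],[34,9],[39,0],[44,11],[47,10],[48,0]]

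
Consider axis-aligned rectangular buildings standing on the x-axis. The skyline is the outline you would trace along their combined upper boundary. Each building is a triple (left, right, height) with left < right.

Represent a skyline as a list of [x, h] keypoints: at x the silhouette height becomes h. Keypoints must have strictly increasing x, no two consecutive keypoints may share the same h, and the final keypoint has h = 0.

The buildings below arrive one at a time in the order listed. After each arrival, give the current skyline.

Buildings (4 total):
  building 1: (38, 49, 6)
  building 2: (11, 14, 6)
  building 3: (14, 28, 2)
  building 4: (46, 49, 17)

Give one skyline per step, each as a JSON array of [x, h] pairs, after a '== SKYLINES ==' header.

== SKYLINES ==
[[38,6],[49,0]]
[[11,6],[14,0],[38,6],[49,0]]
[[11,6],[14,2],[28,0],[38,6],[49,0]]
[[11,6],[14,2],[28,0],[38,6],[46,17],[49,0]]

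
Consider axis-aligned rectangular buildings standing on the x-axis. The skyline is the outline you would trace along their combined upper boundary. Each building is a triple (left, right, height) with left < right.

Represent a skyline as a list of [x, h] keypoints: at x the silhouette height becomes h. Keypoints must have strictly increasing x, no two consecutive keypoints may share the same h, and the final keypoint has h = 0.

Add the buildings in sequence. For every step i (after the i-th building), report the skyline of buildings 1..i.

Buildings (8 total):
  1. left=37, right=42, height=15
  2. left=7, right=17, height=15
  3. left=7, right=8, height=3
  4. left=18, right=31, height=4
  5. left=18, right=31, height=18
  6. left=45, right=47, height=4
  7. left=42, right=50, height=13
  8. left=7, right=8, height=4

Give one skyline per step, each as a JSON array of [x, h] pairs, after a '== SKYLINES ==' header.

== SKYLINES ==
[[37,15],[42,0]]
[[7,15],[17,0],[37,15],[42,0]]
[[7,15],[17,0],[37,15],[42,0]]
[[7,15],[17,0],[18,4],[31,0],[37,15],[42,0]]
[[7,15],[17,0],[18,18],[31,0],[37,15],[42,0]]
[[7,15],[17,0],[18,18],[31,0],[37,15],[42,0],[45,4],[47,0]]
[[7,15],[17,0],[18,18],[31,0],[37,15],[42,13],[50,0]]
[[7,15],[17,0],[18,18],[31,0],[37,15],[42,13],[50,0]]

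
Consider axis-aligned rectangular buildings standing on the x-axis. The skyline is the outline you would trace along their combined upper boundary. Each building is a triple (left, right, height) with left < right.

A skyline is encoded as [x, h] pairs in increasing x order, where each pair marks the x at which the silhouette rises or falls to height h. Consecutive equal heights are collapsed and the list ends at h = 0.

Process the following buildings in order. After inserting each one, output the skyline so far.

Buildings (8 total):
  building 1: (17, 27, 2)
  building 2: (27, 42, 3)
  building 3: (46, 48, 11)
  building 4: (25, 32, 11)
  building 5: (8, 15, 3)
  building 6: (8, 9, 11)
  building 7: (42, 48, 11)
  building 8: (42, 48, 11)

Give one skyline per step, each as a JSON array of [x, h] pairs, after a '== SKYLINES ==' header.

== SKYLINES ==
[[17,2],[27,0]]
[[17,2],[27,3],[42,0]]
[[17,2],[27,3],[42,0],[46,11],[48,0]]
[[17,2],[25,11],[32,3],[42,0],[46,11],[48,0]]
[[8,3],[15,0],[17,2],[25,11],[32,3],[42,0],[46,11],[48,0]]
[[8,11],[9,3],[15,0],[17,2],[25,11],[32,3],[42,0],[46,11],[48,0]]
[[8,11],[9,3],[15,0],[17,2],[25,11],[32,3],[42,11],[48,0]]
[[8,11],[9,3],[15,0],[17,2],[25,11],[32,3],[42,11],[48,0]]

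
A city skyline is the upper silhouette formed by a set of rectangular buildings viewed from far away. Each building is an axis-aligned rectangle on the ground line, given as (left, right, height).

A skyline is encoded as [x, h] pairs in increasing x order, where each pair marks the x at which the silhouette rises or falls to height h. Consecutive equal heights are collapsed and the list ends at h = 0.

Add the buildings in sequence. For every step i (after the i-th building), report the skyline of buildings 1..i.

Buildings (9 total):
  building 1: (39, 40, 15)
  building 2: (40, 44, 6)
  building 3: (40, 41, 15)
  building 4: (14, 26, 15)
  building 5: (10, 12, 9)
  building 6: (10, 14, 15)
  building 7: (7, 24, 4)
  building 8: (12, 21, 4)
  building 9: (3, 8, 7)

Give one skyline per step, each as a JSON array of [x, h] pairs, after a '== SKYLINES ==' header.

== SKYLINES ==
[[39,15],[40,0]]
[[39,15],[40,6],[44,0]]
[[39,15],[41,6],[44,0]]
[[14,15],[26,0],[39,15],[41,6],[44,0]]
[[10,9],[12,0],[14,15],[26,0],[39,15],[41,6],[44,0]]
[[10,15],[26,0],[39,15],[41,6],[44,0]]
[[7,4],[10,15],[26,0],[39,15],[41,6],[44,0]]
[[7,4],[10,15],[26,0],[39,15],[41,6],[44,0]]
[[3,7],[8,4],[10,15],[26,0],[39,15],[41,6],[44,0]]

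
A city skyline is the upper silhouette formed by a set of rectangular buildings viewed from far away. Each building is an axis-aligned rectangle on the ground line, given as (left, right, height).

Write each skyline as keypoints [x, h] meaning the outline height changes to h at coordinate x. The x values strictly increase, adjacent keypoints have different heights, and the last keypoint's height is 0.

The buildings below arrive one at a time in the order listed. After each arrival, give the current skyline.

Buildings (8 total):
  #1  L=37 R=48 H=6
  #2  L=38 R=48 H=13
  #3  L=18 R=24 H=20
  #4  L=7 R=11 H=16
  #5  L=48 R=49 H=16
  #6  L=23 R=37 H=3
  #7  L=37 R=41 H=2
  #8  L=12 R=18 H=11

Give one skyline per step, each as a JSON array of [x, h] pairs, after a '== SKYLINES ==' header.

== SKYLINES ==
[[37,6],[48,0]]
[[37,6],[38,13],[48,0]]
[[18,20],[24,0],[37,6],[38,13],[48,0]]
[[7,16],[11,0],[18,20],[24,0],[37,6],[38,13],[48,0]]
[[7,16],[11,0],[18,20],[24,0],[37,6],[38,13],[48,16],[49,0]]
[[7,16],[11,0],[18,20],[24,3],[37,6],[38,13],[48,16],[49,0]]
[[7,16],[11,0],[18,20],[24,3],[37,6],[38,13],[48,16],[49,0]]
[[7,16],[11,0],[12,11],[18,20],[24,3],[37,6],[38,13],[48,16],[49,0]]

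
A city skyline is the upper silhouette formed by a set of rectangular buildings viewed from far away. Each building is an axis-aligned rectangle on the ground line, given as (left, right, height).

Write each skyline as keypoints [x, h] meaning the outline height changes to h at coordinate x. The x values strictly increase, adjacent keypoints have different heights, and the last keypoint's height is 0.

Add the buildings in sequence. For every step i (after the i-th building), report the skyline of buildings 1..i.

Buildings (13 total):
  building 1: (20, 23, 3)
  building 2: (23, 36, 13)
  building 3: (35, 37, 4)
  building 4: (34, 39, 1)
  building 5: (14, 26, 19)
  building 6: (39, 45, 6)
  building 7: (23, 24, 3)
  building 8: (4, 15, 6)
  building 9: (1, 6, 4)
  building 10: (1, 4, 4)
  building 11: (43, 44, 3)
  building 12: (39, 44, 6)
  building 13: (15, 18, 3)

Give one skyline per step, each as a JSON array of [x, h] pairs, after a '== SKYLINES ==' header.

== SKYLINES ==
[[20,3],[23,0]]
[[20,3],[23,13],[36,0]]
[[20,3],[23,13],[36,4],[37,0]]
[[20,3],[23,13],[36,4],[37,1],[39,0]]
[[14,19],[26,13],[36,4],[37,1],[39,0]]
[[14,19],[26,13],[36,4],[37,1],[39,6],[45,0]]
[[14,19],[26,13],[36,4],[37,1],[39,6],[45,0]]
[[4,6],[14,19],[26,13],[36,4],[37,1],[39,6],[45,0]]
[[1,4],[4,6],[14,19],[26,13],[36,4],[37,1],[39,6],[45,0]]
[[1,4],[4,6],[14,19],[26,13],[36,4],[37,1],[39,6],[45,0]]
[[1,4],[4,6],[14,19],[26,13],[36,4],[37,1],[39,6],[45,0]]
[[1,4],[4,6],[14,19],[26,13],[36,4],[37,1],[39,6],[45,0]]
[[1,4],[4,6],[14,19],[26,13],[36,4],[37,1],[39,6],[45,0]]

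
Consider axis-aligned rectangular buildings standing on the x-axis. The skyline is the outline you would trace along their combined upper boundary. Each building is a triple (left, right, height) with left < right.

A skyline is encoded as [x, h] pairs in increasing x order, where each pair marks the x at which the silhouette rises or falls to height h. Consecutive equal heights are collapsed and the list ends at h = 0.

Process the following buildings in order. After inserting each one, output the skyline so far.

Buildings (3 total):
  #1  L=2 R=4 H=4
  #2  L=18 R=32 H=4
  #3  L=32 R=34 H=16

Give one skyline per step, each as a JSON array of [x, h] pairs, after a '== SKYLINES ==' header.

== SKYLINES ==
[[2,4],[4,0]]
[[2,4],[4,0],[18,4],[32,0]]
[[2,4],[4,0],[18,4],[32,16],[34,0]]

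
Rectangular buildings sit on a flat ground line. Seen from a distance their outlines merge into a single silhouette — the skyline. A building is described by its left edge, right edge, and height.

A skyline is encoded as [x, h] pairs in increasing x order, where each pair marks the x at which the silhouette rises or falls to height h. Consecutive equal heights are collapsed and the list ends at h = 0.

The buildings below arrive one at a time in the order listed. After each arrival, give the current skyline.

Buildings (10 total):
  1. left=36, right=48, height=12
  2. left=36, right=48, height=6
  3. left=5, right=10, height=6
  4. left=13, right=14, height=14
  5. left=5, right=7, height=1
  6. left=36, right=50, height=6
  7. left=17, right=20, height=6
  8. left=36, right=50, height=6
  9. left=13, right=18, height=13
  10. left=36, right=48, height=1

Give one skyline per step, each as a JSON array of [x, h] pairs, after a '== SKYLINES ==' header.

== SKYLINES ==
[[36,12],[48,0]]
[[36,12],[48,0]]
[[5,6],[10,0],[36,12],[48,0]]
[[5,6],[10,0],[13,14],[14,0],[36,12],[48,0]]
[[5,6],[10,0],[13,14],[14,0],[36,12],[48,0]]
[[5,6],[10,0],[13,14],[14,0],[36,12],[48,6],[50,0]]
[[5,6],[10,0],[13,14],[14,0],[17,6],[20,0],[36,12],[48,6],[50,0]]
[[5,6],[10,0],[13,14],[14,0],[17,6],[20,0],[36,12],[48,6],[50,0]]
[[5,6],[10,0],[13,14],[14,13],[18,6],[20,0],[36,12],[48,6],[50,0]]
[[5,6],[10,0],[13,14],[14,13],[18,6],[20,0],[36,12],[48,6],[50,0]]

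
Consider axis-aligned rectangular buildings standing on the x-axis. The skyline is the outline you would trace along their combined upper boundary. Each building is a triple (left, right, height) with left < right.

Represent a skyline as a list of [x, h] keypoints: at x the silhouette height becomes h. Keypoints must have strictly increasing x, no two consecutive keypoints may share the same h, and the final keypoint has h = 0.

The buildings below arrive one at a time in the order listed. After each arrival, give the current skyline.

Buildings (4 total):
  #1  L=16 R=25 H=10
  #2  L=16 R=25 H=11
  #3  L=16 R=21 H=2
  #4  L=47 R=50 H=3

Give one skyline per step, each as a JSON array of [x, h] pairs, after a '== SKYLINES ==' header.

== SKYLINES ==
[[16,10],[25,0]]
[[16,11],[25,0]]
[[16,11],[25,0]]
[[16,11],[25,0],[47,3],[50,0]]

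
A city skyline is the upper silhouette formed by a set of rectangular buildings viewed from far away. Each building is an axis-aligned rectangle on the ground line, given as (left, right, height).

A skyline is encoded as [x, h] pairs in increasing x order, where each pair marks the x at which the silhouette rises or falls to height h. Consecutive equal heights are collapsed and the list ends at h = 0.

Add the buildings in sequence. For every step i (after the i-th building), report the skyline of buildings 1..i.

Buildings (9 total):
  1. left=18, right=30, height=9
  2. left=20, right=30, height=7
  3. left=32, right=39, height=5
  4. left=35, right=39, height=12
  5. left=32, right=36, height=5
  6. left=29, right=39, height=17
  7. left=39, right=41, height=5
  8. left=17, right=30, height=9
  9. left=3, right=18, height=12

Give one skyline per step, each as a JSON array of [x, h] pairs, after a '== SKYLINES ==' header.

== SKYLINES ==
[[18,9],[30,0]]
[[18,9],[30,0]]
[[18,9],[30,0],[32,5],[39,0]]
[[18,9],[30,0],[32,5],[35,12],[39,0]]
[[18,9],[30,0],[32,5],[35,12],[39,0]]
[[18,9],[29,17],[39,0]]
[[18,9],[29,17],[39,5],[41,0]]
[[17,9],[29,17],[39,5],[41,0]]
[[3,12],[18,9],[29,17],[39,5],[41,0]]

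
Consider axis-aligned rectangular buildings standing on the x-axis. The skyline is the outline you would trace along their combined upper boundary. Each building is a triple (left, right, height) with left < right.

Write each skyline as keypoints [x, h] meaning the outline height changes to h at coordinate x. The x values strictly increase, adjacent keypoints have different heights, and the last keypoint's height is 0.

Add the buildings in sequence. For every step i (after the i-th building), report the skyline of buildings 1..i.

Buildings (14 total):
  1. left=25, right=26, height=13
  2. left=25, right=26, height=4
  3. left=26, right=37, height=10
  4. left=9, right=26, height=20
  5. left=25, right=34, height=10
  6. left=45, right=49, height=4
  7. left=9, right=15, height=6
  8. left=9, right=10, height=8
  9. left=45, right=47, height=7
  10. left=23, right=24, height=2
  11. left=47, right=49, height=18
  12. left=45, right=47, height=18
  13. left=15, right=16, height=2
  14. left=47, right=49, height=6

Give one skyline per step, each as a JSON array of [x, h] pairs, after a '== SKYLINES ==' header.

== SKYLINES ==
[[25,13],[26,0]]
[[25,13],[26,0]]
[[25,13],[26,10],[37,0]]
[[9,20],[26,10],[37,0]]
[[9,20],[26,10],[37,0]]
[[9,20],[26,10],[37,0],[45,4],[49,0]]
[[9,20],[26,10],[37,0],[45,4],[49,0]]
[[9,20],[26,10],[37,0],[45,4],[49,0]]
[[9,20],[26,10],[37,0],[45,7],[47,4],[49,0]]
[[9,20],[26,10],[37,0],[45,7],[47,4],[49,0]]
[[9,20],[26,10],[37,0],[45,7],[47,18],[49,0]]
[[9,20],[26,10],[37,0],[45,18],[49,0]]
[[9,20],[26,10],[37,0],[45,18],[49,0]]
[[9,20],[26,10],[37,0],[45,18],[49,0]]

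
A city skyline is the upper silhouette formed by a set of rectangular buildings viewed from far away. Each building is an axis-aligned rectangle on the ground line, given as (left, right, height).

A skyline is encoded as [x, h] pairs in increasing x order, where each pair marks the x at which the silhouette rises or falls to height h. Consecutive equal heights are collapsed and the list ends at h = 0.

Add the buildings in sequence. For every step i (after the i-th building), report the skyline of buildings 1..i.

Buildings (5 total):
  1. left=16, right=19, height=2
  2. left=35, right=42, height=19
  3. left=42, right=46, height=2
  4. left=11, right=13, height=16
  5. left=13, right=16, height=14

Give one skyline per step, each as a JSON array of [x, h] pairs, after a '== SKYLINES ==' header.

== SKYLINES ==
[[16,2],[19,0]]
[[16,2],[19,0],[35,19],[42,0]]
[[16,2],[19,0],[35,19],[42,2],[46,0]]
[[11,16],[13,0],[16,2],[19,0],[35,19],[42,2],[46,0]]
[[11,16],[13,14],[16,2],[19,0],[35,19],[42,2],[46,0]]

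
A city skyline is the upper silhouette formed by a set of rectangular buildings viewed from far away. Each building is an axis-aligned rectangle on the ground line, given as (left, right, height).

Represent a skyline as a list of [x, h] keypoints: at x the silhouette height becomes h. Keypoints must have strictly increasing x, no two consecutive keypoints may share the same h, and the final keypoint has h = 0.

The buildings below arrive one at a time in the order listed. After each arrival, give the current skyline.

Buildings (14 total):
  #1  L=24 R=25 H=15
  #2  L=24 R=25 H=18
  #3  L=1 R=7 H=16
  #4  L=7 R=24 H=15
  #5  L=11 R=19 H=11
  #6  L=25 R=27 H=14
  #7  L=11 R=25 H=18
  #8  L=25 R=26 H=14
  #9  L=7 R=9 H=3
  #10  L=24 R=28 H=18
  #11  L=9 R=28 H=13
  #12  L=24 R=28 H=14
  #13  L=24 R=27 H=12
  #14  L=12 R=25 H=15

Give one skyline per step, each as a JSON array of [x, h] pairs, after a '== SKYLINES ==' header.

== SKYLINES ==
[[24,15],[25,0]]
[[24,18],[25,0]]
[[1,16],[7,0],[24,18],[25,0]]
[[1,16],[7,15],[24,18],[25,0]]
[[1,16],[7,15],[24,18],[25,0]]
[[1,16],[7,15],[24,18],[25,14],[27,0]]
[[1,16],[7,15],[11,18],[25,14],[27,0]]
[[1,16],[7,15],[11,18],[25,14],[27,0]]
[[1,16],[7,15],[11,18],[25,14],[27,0]]
[[1,16],[7,15],[11,18],[28,0]]
[[1,16],[7,15],[11,18],[28,0]]
[[1,16],[7,15],[11,18],[28,0]]
[[1,16],[7,15],[11,18],[28,0]]
[[1,16],[7,15],[11,18],[28,0]]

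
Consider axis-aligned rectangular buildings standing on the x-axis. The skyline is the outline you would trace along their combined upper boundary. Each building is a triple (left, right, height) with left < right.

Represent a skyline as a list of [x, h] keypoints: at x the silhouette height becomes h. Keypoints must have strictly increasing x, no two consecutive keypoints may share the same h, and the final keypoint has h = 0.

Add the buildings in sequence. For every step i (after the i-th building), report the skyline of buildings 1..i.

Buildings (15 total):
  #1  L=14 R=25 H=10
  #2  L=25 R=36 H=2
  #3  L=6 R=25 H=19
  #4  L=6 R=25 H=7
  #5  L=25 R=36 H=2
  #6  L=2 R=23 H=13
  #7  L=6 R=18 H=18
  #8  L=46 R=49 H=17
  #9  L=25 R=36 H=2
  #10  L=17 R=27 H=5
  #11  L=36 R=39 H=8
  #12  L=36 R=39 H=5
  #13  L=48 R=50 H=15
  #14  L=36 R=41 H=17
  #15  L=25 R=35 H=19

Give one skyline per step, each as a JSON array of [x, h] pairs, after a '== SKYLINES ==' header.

== SKYLINES ==
[[14,10],[25,0]]
[[14,10],[25,2],[36,0]]
[[6,19],[25,2],[36,0]]
[[6,19],[25,2],[36,0]]
[[6,19],[25,2],[36,0]]
[[2,13],[6,19],[25,2],[36,0]]
[[2,13],[6,19],[25,2],[36,0]]
[[2,13],[6,19],[25,2],[36,0],[46,17],[49,0]]
[[2,13],[6,19],[25,2],[36,0],[46,17],[49,0]]
[[2,13],[6,19],[25,5],[27,2],[36,0],[46,17],[49,0]]
[[2,13],[6,19],[25,5],[27,2],[36,8],[39,0],[46,17],[49,0]]
[[2,13],[6,19],[25,5],[27,2],[36,8],[39,0],[46,17],[49,0]]
[[2,13],[6,19],[25,5],[27,2],[36,8],[39,0],[46,17],[49,15],[50,0]]
[[2,13],[6,19],[25,5],[27,2],[36,17],[41,0],[46,17],[49,15],[50,0]]
[[2,13],[6,19],[35,2],[36,17],[41,0],[46,17],[49,15],[50,0]]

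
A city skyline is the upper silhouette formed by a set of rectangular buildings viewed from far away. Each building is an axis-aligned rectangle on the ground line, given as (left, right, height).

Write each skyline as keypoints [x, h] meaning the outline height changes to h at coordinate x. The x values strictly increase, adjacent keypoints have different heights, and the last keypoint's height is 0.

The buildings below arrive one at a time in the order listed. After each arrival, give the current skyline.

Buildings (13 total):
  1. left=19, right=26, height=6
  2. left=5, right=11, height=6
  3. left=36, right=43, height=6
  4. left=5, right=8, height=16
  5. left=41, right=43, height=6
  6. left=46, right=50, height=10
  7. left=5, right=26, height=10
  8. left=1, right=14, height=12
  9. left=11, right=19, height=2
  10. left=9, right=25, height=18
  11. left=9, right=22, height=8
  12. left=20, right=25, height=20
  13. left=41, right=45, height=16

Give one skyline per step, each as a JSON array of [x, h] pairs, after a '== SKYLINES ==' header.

== SKYLINES ==
[[19,6],[26,0]]
[[5,6],[11,0],[19,6],[26,0]]
[[5,6],[11,0],[19,6],[26,0],[36,6],[43,0]]
[[5,16],[8,6],[11,0],[19,6],[26,0],[36,6],[43,0]]
[[5,16],[8,6],[11,0],[19,6],[26,0],[36,6],[43,0]]
[[5,16],[8,6],[11,0],[19,6],[26,0],[36,6],[43,0],[46,10],[50,0]]
[[5,16],[8,10],[26,0],[36,6],[43,0],[46,10],[50,0]]
[[1,12],[5,16],[8,12],[14,10],[26,0],[36,6],[43,0],[46,10],[50,0]]
[[1,12],[5,16],[8,12],[14,10],[26,0],[36,6],[43,0],[46,10],[50,0]]
[[1,12],[5,16],[8,12],[9,18],[25,10],[26,0],[36,6],[43,0],[46,10],[50,0]]
[[1,12],[5,16],[8,12],[9,18],[25,10],[26,0],[36,6],[43,0],[46,10],[50,0]]
[[1,12],[5,16],[8,12],[9,18],[20,20],[25,10],[26,0],[36,6],[43,0],[46,10],[50,0]]
[[1,12],[5,16],[8,12],[9,18],[20,20],[25,10],[26,0],[36,6],[41,16],[45,0],[46,10],[50,0]]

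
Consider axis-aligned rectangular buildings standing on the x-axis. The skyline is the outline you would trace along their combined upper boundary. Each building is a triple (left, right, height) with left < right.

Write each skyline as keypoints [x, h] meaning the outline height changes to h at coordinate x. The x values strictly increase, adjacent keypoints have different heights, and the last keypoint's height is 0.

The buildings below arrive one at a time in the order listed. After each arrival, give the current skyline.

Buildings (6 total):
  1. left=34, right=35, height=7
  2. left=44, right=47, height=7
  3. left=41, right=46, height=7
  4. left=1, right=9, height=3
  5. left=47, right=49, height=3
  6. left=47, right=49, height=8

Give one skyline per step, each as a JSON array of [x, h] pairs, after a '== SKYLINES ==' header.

== SKYLINES ==
[[34,7],[35,0]]
[[34,7],[35,0],[44,7],[47,0]]
[[34,7],[35,0],[41,7],[47,0]]
[[1,3],[9,0],[34,7],[35,0],[41,7],[47,0]]
[[1,3],[9,0],[34,7],[35,0],[41,7],[47,3],[49,0]]
[[1,3],[9,0],[34,7],[35,0],[41,7],[47,8],[49,0]]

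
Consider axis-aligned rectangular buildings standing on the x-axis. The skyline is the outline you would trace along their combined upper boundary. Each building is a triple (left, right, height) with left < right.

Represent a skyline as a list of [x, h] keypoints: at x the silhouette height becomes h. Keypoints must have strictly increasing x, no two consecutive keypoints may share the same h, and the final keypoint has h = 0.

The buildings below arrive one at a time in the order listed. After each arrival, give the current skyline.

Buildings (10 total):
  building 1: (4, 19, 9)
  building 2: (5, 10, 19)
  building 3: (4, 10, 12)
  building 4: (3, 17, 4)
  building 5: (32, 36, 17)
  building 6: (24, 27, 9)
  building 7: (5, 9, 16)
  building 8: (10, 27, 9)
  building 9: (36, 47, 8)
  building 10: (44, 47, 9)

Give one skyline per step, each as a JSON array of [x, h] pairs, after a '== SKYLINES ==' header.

== SKYLINES ==
[[4,9],[19,0]]
[[4,9],[5,19],[10,9],[19,0]]
[[4,12],[5,19],[10,9],[19,0]]
[[3,4],[4,12],[5,19],[10,9],[19,0]]
[[3,4],[4,12],[5,19],[10,9],[19,0],[32,17],[36,0]]
[[3,4],[4,12],[5,19],[10,9],[19,0],[24,9],[27,0],[32,17],[36,0]]
[[3,4],[4,12],[5,19],[10,9],[19,0],[24,9],[27,0],[32,17],[36,0]]
[[3,4],[4,12],[5,19],[10,9],[27,0],[32,17],[36,0]]
[[3,4],[4,12],[5,19],[10,9],[27,0],[32,17],[36,8],[47,0]]
[[3,4],[4,12],[5,19],[10,9],[27,0],[32,17],[36,8],[44,9],[47,0]]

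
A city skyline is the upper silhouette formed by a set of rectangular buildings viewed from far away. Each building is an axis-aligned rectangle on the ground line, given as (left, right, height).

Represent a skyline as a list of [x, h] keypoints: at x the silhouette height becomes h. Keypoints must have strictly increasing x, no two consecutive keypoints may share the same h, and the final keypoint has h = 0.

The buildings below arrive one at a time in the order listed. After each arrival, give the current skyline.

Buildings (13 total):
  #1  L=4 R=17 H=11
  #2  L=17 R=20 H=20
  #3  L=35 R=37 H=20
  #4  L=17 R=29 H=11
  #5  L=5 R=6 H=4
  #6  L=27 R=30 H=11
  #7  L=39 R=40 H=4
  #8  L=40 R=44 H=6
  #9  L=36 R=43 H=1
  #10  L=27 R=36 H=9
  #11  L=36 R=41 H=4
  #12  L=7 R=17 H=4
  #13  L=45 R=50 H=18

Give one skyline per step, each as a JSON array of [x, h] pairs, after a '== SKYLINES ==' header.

== SKYLINES ==
[[4,11],[17,0]]
[[4,11],[17,20],[20,0]]
[[4,11],[17,20],[20,0],[35,20],[37,0]]
[[4,11],[17,20],[20,11],[29,0],[35,20],[37,0]]
[[4,11],[17,20],[20,11],[29,0],[35,20],[37,0]]
[[4,11],[17,20],[20,11],[30,0],[35,20],[37,0]]
[[4,11],[17,20],[20,11],[30,0],[35,20],[37,0],[39,4],[40,0]]
[[4,11],[17,20],[20,11],[30,0],[35,20],[37,0],[39,4],[40,6],[44,0]]
[[4,11],[17,20],[20,11],[30,0],[35,20],[37,1],[39,4],[40,6],[44,0]]
[[4,11],[17,20],[20,11],[30,9],[35,20],[37,1],[39,4],[40,6],[44,0]]
[[4,11],[17,20],[20,11],[30,9],[35,20],[37,4],[40,6],[44,0]]
[[4,11],[17,20],[20,11],[30,9],[35,20],[37,4],[40,6],[44,0]]
[[4,11],[17,20],[20,11],[30,9],[35,20],[37,4],[40,6],[44,0],[45,18],[50,0]]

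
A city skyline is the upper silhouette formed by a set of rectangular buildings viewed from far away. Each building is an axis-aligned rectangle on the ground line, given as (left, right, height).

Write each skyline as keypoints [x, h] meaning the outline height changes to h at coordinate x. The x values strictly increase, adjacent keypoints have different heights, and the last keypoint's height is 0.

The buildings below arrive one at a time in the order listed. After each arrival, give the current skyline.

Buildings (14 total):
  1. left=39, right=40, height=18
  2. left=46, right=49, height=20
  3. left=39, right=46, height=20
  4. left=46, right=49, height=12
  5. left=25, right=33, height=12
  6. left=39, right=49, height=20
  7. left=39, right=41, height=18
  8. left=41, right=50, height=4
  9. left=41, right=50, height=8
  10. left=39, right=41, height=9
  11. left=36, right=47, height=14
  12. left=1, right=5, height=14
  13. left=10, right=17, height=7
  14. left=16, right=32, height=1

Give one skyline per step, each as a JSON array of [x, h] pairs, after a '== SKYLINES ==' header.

== SKYLINES ==
[[39,18],[40,0]]
[[39,18],[40,0],[46,20],[49,0]]
[[39,20],[49,0]]
[[39,20],[49,0]]
[[25,12],[33,0],[39,20],[49,0]]
[[25,12],[33,0],[39,20],[49,0]]
[[25,12],[33,0],[39,20],[49,0]]
[[25,12],[33,0],[39,20],[49,4],[50,0]]
[[25,12],[33,0],[39,20],[49,8],[50,0]]
[[25,12],[33,0],[39,20],[49,8],[50,0]]
[[25,12],[33,0],[36,14],[39,20],[49,8],[50,0]]
[[1,14],[5,0],[25,12],[33,0],[36,14],[39,20],[49,8],[50,0]]
[[1,14],[5,0],[10,7],[17,0],[25,12],[33,0],[36,14],[39,20],[49,8],[50,0]]
[[1,14],[5,0],[10,7],[17,1],[25,12],[33,0],[36,14],[39,20],[49,8],[50,0]]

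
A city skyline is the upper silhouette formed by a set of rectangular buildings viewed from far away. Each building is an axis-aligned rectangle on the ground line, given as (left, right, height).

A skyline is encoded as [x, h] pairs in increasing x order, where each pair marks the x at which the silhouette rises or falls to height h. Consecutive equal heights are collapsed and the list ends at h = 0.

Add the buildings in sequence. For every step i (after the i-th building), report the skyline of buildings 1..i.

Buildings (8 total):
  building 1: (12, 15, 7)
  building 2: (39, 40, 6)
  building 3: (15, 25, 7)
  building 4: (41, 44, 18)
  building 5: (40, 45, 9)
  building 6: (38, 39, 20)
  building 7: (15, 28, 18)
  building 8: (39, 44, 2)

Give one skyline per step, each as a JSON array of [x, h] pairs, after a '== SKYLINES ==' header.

== SKYLINES ==
[[12,7],[15,0]]
[[12,7],[15,0],[39,6],[40,0]]
[[12,7],[25,0],[39,6],[40,0]]
[[12,7],[25,0],[39,6],[40,0],[41,18],[44,0]]
[[12,7],[25,0],[39,6],[40,9],[41,18],[44,9],[45,0]]
[[12,7],[25,0],[38,20],[39,6],[40,9],[41,18],[44,9],[45,0]]
[[12,7],[15,18],[28,0],[38,20],[39,6],[40,9],[41,18],[44,9],[45,0]]
[[12,7],[15,18],[28,0],[38,20],[39,6],[40,9],[41,18],[44,9],[45,0]]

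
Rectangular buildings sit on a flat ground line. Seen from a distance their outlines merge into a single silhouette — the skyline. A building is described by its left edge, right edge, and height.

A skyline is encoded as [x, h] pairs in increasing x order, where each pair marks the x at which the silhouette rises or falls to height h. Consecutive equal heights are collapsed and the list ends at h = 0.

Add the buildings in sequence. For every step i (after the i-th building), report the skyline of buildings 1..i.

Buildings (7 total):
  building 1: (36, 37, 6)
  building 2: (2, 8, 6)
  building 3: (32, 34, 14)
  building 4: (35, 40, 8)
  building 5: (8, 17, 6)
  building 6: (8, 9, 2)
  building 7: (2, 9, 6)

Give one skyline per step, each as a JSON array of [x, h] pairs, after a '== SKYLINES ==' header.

== SKYLINES ==
[[36,6],[37,0]]
[[2,6],[8,0],[36,6],[37,0]]
[[2,6],[8,0],[32,14],[34,0],[36,6],[37,0]]
[[2,6],[8,0],[32,14],[34,0],[35,8],[40,0]]
[[2,6],[17,0],[32,14],[34,0],[35,8],[40,0]]
[[2,6],[17,0],[32,14],[34,0],[35,8],[40,0]]
[[2,6],[17,0],[32,14],[34,0],[35,8],[40,0]]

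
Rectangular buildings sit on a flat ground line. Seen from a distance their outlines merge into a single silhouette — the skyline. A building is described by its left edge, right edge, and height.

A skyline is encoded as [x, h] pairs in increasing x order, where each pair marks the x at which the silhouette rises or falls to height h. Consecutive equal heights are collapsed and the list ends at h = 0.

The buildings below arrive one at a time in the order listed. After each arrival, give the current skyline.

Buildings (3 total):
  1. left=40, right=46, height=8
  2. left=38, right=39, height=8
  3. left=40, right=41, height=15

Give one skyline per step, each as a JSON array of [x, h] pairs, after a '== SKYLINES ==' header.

== SKYLINES ==
[[40,8],[46,0]]
[[38,8],[39,0],[40,8],[46,0]]
[[38,8],[39,0],[40,15],[41,8],[46,0]]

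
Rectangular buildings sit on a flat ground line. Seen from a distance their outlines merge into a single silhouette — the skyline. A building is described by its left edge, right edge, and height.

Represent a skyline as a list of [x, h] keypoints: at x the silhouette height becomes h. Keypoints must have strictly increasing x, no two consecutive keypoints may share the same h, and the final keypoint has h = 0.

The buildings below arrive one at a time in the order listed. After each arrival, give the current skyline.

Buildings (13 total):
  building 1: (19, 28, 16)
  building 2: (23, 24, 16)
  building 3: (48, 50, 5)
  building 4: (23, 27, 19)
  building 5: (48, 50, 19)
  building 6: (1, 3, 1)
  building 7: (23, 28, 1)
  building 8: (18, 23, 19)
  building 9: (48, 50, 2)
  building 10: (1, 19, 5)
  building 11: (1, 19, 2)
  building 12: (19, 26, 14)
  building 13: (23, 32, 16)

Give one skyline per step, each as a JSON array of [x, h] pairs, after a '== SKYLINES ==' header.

== SKYLINES ==
[[19,16],[28,0]]
[[19,16],[28,0]]
[[19,16],[28,0],[48,5],[50,0]]
[[19,16],[23,19],[27,16],[28,0],[48,5],[50,0]]
[[19,16],[23,19],[27,16],[28,0],[48,19],[50,0]]
[[1,1],[3,0],[19,16],[23,19],[27,16],[28,0],[48,19],[50,0]]
[[1,1],[3,0],[19,16],[23,19],[27,16],[28,0],[48,19],[50,0]]
[[1,1],[3,0],[18,19],[27,16],[28,0],[48,19],[50,0]]
[[1,1],[3,0],[18,19],[27,16],[28,0],[48,19],[50,0]]
[[1,5],[18,19],[27,16],[28,0],[48,19],[50,0]]
[[1,5],[18,19],[27,16],[28,0],[48,19],[50,0]]
[[1,5],[18,19],[27,16],[28,0],[48,19],[50,0]]
[[1,5],[18,19],[27,16],[32,0],[48,19],[50,0]]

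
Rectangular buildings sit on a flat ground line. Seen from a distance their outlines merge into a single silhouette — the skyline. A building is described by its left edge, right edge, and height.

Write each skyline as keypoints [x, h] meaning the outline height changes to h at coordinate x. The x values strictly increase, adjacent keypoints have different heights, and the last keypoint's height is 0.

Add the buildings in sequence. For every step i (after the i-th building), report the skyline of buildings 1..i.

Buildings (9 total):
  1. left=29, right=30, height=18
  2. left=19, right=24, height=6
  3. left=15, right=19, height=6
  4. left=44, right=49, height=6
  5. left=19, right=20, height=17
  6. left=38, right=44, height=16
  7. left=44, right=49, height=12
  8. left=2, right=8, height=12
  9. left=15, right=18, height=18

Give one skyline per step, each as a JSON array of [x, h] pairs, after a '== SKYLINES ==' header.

== SKYLINES ==
[[29,18],[30,0]]
[[19,6],[24,0],[29,18],[30,0]]
[[15,6],[24,0],[29,18],[30,0]]
[[15,6],[24,0],[29,18],[30,0],[44,6],[49,0]]
[[15,6],[19,17],[20,6],[24,0],[29,18],[30,0],[44,6],[49,0]]
[[15,6],[19,17],[20,6],[24,0],[29,18],[30,0],[38,16],[44,6],[49,0]]
[[15,6],[19,17],[20,6],[24,0],[29,18],[30,0],[38,16],[44,12],[49,0]]
[[2,12],[8,0],[15,6],[19,17],[20,6],[24,0],[29,18],[30,0],[38,16],[44,12],[49,0]]
[[2,12],[8,0],[15,18],[18,6],[19,17],[20,6],[24,0],[29,18],[30,0],[38,16],[44,12],[49,0]]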